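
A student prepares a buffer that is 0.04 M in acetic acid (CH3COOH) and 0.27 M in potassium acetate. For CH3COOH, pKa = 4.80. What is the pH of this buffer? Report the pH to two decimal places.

Henderson–Hasselbalch: pH = pKa + log([CH3COO-]/[CH3COOH]) = 4.80 + log(0.27/0.04)
pH = 4.80 + (+0.829) = 5.63

pH = 5.63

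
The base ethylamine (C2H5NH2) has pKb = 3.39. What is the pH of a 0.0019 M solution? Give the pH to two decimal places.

C2H5NH2 + H2O ⇌ C2H5NH3+ + OH-
Kb = 10^(−3.39) = 4.07 × 10^-4
From the ICE table, Kb = [OH-]²/(0.0019 − [OH-]) = 4.07 × 10^-4.
[OH-] is not negligible relative to C₀; solve [OH-]² + 0.000407·[OH-] − 7.73e-07 = 0.
[OH-] = [−0.000407 + √(0.000407² + 3.09e-06)]/2 = 6.99 × 10^-4 M
pOH = 3.16, so pH = 14.00 − pOH = 10.84

pH = 10.84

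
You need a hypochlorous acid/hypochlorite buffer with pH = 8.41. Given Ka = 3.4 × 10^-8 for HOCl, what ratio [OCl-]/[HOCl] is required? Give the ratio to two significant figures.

pKa = -log(3.4 × 10^-8) = 7.469
pH = pKa + log(r) ⇒ log(r) = 8.41 − 7.469 = +0.941
r = [OCl-]/[HOCl] = 10^(+0.941) = 8.73

ratio = 8.7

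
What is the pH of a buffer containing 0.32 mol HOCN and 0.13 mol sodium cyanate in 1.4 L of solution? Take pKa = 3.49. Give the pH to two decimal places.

pH = 3.10

pH = pKa + log([A⁻]/[HA]) = 3.49 + log(0.13/0.32)
pH = 3.49 + (-0.391) = 3.10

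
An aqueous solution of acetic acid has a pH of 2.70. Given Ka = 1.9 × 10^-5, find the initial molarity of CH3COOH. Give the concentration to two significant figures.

[H+] = 10^(-2.70) = 2.00 × 10^-3 M = x
Ka = x²/(C₀ − x) ⇒ C₀ = x + x²/Ka
C₀ = 2.00 × 10^-3 + (2.00 × 10^-3)²/(1.9 × 10^-5) = 2.13 × 10^-1 M

C₀ = 2.1 × 10^-1 M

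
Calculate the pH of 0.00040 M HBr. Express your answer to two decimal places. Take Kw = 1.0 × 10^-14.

HBr is a strong acid and dissociates completely, so [H+] = 0.00040 M.
pH = -log(0.0004) = 3.40

pH = 3.40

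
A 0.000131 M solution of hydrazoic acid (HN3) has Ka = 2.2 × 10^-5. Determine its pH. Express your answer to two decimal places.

pH = 4.36

HN3 ⇌ N3- + H+
Ka = x²/(0.000131 − x) = 2.2 × 10^-5
Here C₀/Ka ≈ 5.95, so the small-x approximation fails. Use the quadratic:
x = [−2.2e-05 + √(2.2e-05² + 1.15e-08)]/2 = 4.38 × 10^-5 M
pH = −log(4.38 × 10^-5) = 4.36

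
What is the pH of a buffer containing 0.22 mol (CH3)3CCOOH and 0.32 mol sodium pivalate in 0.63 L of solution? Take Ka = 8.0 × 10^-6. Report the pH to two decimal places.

pKa = −log(8.0 × 10^-6) = 5.097
pH = pKa + log([A⁻]/[HA]) = 5.097 + log(0.32/0.22)
pH = 5.097 + (+0.163) = 5.26

pH = 5.26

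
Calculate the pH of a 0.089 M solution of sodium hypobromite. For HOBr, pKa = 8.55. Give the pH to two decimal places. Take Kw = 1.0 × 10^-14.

pH = 10.75

OBr- is the conjugate base of the weak acid HOBr.
Ka = 10^(−8.55) = 2.82 × 10^-9
Kb = Kw/Ka = 1.0×10^-14 / 2.82 × 10^-9 = 3.55 × 10^-6
From the ICE table, Kb = x²/(0.089 − x) = 3.55 × 10^-6.
Since Kb ≪ C₀, x ≈ √(Kb·C₀) = 5.62 × 10^-4 M.
pOH = 3.25, so pH = 14.00 − pOH = 10.75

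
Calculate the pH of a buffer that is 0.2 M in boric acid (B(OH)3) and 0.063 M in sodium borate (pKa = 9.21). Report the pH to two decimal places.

Henderson–Hasselbalch: pH = pKa + log([B(OH)4-]/[B(OH)3]) = 9.21 + log(0.063/0.2)
pH = 9.21 + (-0.502) = 8.71

pH = 8.71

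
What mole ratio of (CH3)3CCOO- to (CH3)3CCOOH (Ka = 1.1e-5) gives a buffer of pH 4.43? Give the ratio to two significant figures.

ratio = 0.30

pKa = -log(1.1 × 10^-5) = 4.959
pH = pKa + log(r) ⇒ log(r) = 4.43 − 4.959 = -0.529
r = [(CH3)3CCOO-]/[(CH3)3CCOOH] = 10^(-0.529) = 0.296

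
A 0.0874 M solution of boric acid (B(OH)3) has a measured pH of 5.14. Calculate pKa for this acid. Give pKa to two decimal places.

pKa = 9.22

[H+] = 10^(-5.14) = 7.24 × 10^-6 M
At equilibrium [HA] = 0.0874 − 7.24 × 10^-6 = 8.74 × 10^-2 M
Ka = [H+][A-]/[HA] = (7.24 × 10^-6)² / 8.74 × 10^-2 = 6.00 × 10^-10
pKa = -log(6.00 × 10^-10) = 9.22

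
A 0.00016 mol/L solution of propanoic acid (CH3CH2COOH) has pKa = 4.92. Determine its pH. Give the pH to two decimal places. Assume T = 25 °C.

CH3CH2COOH ⇌ CH3CH2COO- + H+
Ka = 10^(−4.92) = 1.20 × 10^-5
From the ICE table, Ka = x²/(0.00016 − x) = 1.20 × 10^-5.
The 5% rule fails; solving x² + Ka·x − Ka·C₀ = 0 exactly:
x = (−Ka + √(Ka² + 4·Ka·C₀))/2 = 3.82 × 10^-5 M
pH = −log[H+] = −log(3.82 × 10^-5) = 4.42

pH = 4.42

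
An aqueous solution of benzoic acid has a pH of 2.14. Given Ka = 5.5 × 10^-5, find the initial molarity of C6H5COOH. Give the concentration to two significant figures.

[H+] = 10^(-2.14) = 7.24 × 10^-3 M = x
Ka = x²/(C₀ − x) ⇒ C₀ = x + x²/Ka
C₀ = 7.24 × 10^-3 + (7.24 × 10^-3)²/(5.5 × 10^-5) = 9.60 × 10^-1 M

C₀ = 9.6 × 10^-1 M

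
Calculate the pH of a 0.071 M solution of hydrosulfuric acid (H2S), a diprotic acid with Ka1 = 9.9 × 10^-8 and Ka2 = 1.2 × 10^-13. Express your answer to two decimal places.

pH = 4.08

Ka1 ≫ Ka2, so treat the first dissociation as the only significant source of H+.
Ka1 = x²/(0.071 − x) = 9.9 × 10^-8
x ≈ √(9.9 × 10^-8 × 0.071) = 8.38 × 10^-5 M
pH = −log(8.38 × 10^-5) = 4.08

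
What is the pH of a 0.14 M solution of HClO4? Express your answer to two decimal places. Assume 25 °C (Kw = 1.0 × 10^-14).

pH = 0.85

HClO4 is a strong acid and dissociates completely, so [H+] = 0.14 M.
pH = -log(0.14) = 0.85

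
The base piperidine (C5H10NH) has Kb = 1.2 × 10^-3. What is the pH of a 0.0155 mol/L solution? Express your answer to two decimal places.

pH = 11.57

C5H10NH + H2O ⇌ C5H10NH2+ + OH-
From the ICE table, Kb = x²/(0.0155 − x) = 1.2 × 10^-3.
x is not negligible relative to C₀; solve x² + 0.0012·x − 1.86e-05 = 0.
x = (−Kb + √(Kb² + 4·Kb·C₀))/2 = 3.75 × 10^-3 M
pOH = 2.43, so pH = 14.00 − pOH = 11.57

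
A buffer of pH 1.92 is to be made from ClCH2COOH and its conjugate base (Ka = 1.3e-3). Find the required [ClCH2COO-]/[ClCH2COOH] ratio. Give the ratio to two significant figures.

pKa = -log(1.3 × 10^-3) = 2.886
pH = pKa + log(r) ⇒ log(r) = 1.92 − 2.886 = -0.966
r = [ClCH2COO-]/[ClCH2COOH] = 10^(-0.966) = 0.108

ratio = 0.11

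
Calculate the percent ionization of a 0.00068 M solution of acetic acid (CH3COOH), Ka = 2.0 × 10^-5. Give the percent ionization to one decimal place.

CH3COOH ⇌ CH3COO- + H+; let x = [H+] at equilibrium.
Ka = x²/(C₀ − x); solving the quadratic gives x = 1.07 × 10^-4 M.
Fraction ionized = 1.07 × 10^-4 / 0.00068 = 0.1574 → 15.7%

15.7%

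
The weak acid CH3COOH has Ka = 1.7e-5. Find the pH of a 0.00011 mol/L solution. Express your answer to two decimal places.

pH = 4.45

CH3COOH ⇌ CH3COO- + H+
From the ICE table, Ka = [H+]²/(0.00011 − [H+]) = 1.7 × 10^-5.
The 5% rule fails; solving [H+]² + Ka·[H+] − Ka·C₀ = 0 exactly:
[H+] = [−1.7e-05 + √(1.7e-05² + 7.48e-09)]/2 = 3.56 × 10^-5 M
pH = −log[H+] = −log(3.56 × 10^-5) = 4.45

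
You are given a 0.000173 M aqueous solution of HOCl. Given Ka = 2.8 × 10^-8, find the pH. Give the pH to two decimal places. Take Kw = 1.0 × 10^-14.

pH = 5.66

HOCl ⇌ OCl- + H+
Ka = [H+]²/(0.000173 − [H+]) = 2.8 × 10^-8
Assume [H+] ≪ 0.000173: [H+] ≈ √(2.8 × 10^-8 × 0.000173) = 2.20 × 10^-6 M
([H+]/C₀ = 1.3% < 5%, so the approximation holds.)
pH = −log(2.20 × 10^-6) = 5.66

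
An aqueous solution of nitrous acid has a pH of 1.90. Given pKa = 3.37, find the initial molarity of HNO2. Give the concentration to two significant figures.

[H+] = 10^(-1.90) = 1.26 × 10^-2 M = x
Ka = 10^(−3.37) = 4.27 × 10^-4
Ka = x²/(C₀ − x) ⇒ C₀ = x + x²/Ka
C₀ = 1.26 × 10^-2 + (1.26 × 10^-2)²/(4.27 × 10^-4) = 3.84 × 10^-1 M

C₀ = 3.8 × 10^-1 M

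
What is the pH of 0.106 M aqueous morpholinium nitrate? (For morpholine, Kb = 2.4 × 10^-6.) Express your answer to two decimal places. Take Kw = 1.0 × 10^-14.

C4H8ONH2+ is the conjugate acid of the weak base C4H8ONH.
Ka = Kw/Kb = 1.0×10^-14 / 2.4 × 10^-6 = 4.17 × 10^-9
From the ICE table, Ka = x²/(0.106 − x) = 4.17 × 10^-9.
Assume x ≪ 0.106: x ≈ √(4.17 × 10^-9 × 0.106) = 2.10 × 10^-5 M
(x/C₀ = 0.02% < 5%, so the approximation holds.)
pH = −log[H+] = −log(2.10 × 10^-5) = 4.68

pH = 4.68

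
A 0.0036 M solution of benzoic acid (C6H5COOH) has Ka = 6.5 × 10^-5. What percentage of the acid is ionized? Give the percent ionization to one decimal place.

12.6%

C6H5COOH ⇌ C6H5COO- + H+; let x = [H+] at equilibrium.
Ka = x²/(C₀ − x); solving the quadratic gives x = 4.52 × 10^-4 M.
% ionization = x/C₀ × 100% = 4.52 × 10^-4/0.0036 × 100% = 12.6%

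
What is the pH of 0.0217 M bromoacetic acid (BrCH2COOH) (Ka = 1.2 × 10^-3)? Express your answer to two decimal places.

pH = 2.34

BrCH2COOH ⇌ BrCH2COO- + H+
From the ICE table, Ka = x²/(0.0217 − x) = 1.2 × 10^-3.
Here C₀/Ka ≈ 18.1, so the small-x approximation fails. Use the quadratic:
x = [−0.0012 + √(0.0012² + 0.000104)]/2 = 4.54 × 10^-3 M
pH = −log(4.54 × 10^-3) = 2.34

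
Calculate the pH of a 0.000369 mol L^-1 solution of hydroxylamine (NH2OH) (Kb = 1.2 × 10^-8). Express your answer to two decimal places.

NH2OH + H2O ⇌ NH3OH+ + OH-
From the ICE table, Kb = [OH-]²/(0.000369 − [OH-]) = 1.2 × 10^-8.
Neglecting [OH-] in the denominator: [OH-] = √(1.2 × 10^-8 × 0.000369) = 2.10 × 10^-6 M
([OH-]/C₀ = 0.57% < 5%, so the approximation holds.)
pOH = 5.68, so pH = 14.00 − pOH = 8.32

pH = 8.32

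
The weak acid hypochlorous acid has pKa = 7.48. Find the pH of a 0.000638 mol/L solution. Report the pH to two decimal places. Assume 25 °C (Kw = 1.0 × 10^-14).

HOCl ⇌ OCl- + H+
Ka = 10^(−7.48) = 3.31 × 10^-8
Ka = [H+]²/(0.000638 − [H+]) = 3.31 × 10^-8
Neglecting [H+] in the denominator: [H+] = √(3.31 × 10^-8 × 0.000638) = 4.60 × 10^-6 M
([H+]/C₀ = 0.72% < 5%, so the approximation holds.)
pH = −log[H+] = −log(4.60 × 10^-6) = 5.34

pH = 5.34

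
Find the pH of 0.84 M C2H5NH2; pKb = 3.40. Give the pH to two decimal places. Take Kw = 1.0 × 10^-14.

C2H5NH2 + H2O ⇌ C2H5NH3+ + OH-
Kb = 10^(−3.40) = 3.98 × 10^-4
From the ICE table, Kb = [OH-]²/(0.84 − [OH-]) = 3.98 × 10^-4.
Since Kb ≪ C₀, [OH-] ≈ √(Kb·C₀) = 1.83 × 10^-2 M.
Check: 2.2% ionized — well under 5%, approximation valid.
pOH = 1.74, so pH = 14.00 − pOH = 12.26

pH = 12.26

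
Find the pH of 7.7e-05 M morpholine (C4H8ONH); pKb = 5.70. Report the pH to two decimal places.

pH = 9.06

C4H8ONH + H2O ⇌ C4H8ONH2+ + OH-
Kb = 10^(−5.70) = 2.00 × 10^-6
Let x = [OH-] at equilibrium. Kb = x²/(7.7e-05 − x).
x is not negligible relative to C₀; solve x² + 2e-06·x − 1.54e-10 = 0.
x = (−Kb + √(Kb² + 4·Kb·C₀))/2 = 1.14 × 10^-5 M
pOH = 4.94, so pH = 14.00 − pOH = 9.06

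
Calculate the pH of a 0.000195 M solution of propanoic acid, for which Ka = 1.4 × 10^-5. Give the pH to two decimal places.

CH3CH2COOH ⇌ CH3CH2COO- + H+
Ka = [H+]²/(0.000195 − [H+]) = 1.4 × 10^-5
Here C₀/Ka ≈ 13.9, so the small-[H+] approximation fails. Use the quadratic:
[H+] = (−Ka + √(Ka² + 4·Ka·C₀))/2 = 4.57 × 10^-5 M
pH = −log(4.57 × 10^-5) = 4.34

pH = 4.34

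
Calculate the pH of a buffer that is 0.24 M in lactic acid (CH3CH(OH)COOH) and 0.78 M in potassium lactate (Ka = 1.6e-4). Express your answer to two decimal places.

pH = 4.31

pKa = −log(1.6 × 10^-4) = 3.796
pH = pKa + log([A⁻]/[HA]) = 3.796 + log(0.78/0.24)
pH = 3.796 + (+0.512) = 4.31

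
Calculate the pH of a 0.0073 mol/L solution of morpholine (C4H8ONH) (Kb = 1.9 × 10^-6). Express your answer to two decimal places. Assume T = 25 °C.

C4H8ONH + H2O ⇌ C4H8ONH2+ + OH-
From the ICE table, Kb = [OH-]²/(0.0073 − [OH-]) = 1.9 × 10^-6.
Neglecting [OH-] in the denominator: [OH-] = √(1.9 × 10^-6 × 0.0073) = 1.18 × 10^-4 M
Check: 1.6% ionized — well under 5%, approximation valid.
pOH = −log(1.18 × 10^-4) = 3.93; pH = 14.00 − 3.93 = 10.07

pH = 10.07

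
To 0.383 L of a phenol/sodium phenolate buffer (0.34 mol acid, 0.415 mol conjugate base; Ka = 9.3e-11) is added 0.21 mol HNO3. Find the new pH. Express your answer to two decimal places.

After neutralization: n(C6H5OH) = 0.55 mol, n(C6H5O-) = 0.205 mol.
pKa = −log(9.3 × 10^-11) = 10.032
pH = pKa + log(n_C6H5O-/n_C6H5OH) = 10.032 + log(0.205/0.55) = 10.032 + (-0.429)

pH = 9.60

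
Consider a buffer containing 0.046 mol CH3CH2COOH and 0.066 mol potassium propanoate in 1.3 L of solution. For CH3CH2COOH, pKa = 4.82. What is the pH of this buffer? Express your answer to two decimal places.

Using pH = pKa + log([base]/[acid]) with [base]/[acid] = 0.066/0.046:
pH = 4.82 + (+0.157) = 4.98

pH = 4.98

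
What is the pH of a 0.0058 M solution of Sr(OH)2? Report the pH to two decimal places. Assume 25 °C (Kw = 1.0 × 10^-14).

Sr(OH)2 is a strong base (each formula unit releases 2 OH-); [OH-] = 0.0116 M.
pOH = -log(0.0116) = 1.94
pH = 14.00 - 1.94 = 12.06

pH = 12.06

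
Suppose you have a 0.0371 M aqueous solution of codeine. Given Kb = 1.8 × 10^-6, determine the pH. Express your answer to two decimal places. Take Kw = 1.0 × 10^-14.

C18H21NO3 + H2O ⇌ C18H22NO3+ + OH-
Let x = [OH-] at equilibrium. Kb = x²/(0.0371 − x).
Since Kb ≪ C₀, x ≈ √(Kb·C₀) = 2.58 × 10^-4 M.
(x/C₀ = 0.7% < 5%, so the approximation holds.)
pOH = 3.59, so pH = 14.00 − pOH = 10.41

pH = 10.41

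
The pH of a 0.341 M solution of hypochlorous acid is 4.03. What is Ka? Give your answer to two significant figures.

Ka = 2.6 × 10^-8

[H+] = 10^(-4.03) = 9.33 × 10^-5 M
At equilibrium [HA] = 0.341 − 9.33 × 10^-5 = 3.41 × 10^-1 M
Ka = [H+][A-]/[HA] = (9.33 × 10^-5)² / 3.41 × 10^-1 = 2.6 × 10^-8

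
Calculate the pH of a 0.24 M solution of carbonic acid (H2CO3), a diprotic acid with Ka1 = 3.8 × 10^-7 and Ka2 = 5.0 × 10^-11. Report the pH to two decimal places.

Since Ka1 ≫ Ka2, the first ionization dominates [H+].
Ka1 = x²/(0.24 − x) = 3.8 × 10^-7
x ≈ √(3.8 × 10^-7 × 0.24) = 3.02 × 10^-4 M
pH = −log(3.02 × 10^-4) = 3.52

pH = 3.52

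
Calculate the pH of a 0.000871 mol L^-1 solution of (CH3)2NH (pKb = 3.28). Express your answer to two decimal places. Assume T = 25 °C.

(CH3)2NH + H2O ⇌ (CH3)2NH2+ + OH-
Kb = 10^(−3.28) = 5.25 × 10^-4
Kb = [OH-]²/(0.000871 − [OH-]) = 5.25 × 10^-4
The 5% rule fails; solving [OH-]² + Kb·[OH-] − Kb·C₀ = 0 exactly:
[OH-] = [−0.000525 + √(0.000525² + 1.83e-06)]/2 = 4.63 × 10^-4 M
pOH = 3.33, so pH = 14.00 − pOH = 10.67

pH = 10.67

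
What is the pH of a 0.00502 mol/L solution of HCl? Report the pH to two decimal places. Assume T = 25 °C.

pH = 2.30

HCl is a strong acid and dissociates completely, so [H+] = 0.00502 M.
pH = -log(0.00502) = 2.30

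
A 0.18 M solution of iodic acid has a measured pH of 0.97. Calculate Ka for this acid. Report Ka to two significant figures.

[H+] = 10^(-0.97) = 1.07 × 10^-1 M
At equilibrium [HA] = 0.18 − 1.07 × 10^-1 = 7.30 × 10^-2 M
Ka = [H+][A-]/[HA] = (1.07 × 10^-1)² / 7.30 × 10^-2 = 1.6 × 10^-1

Ka = 1.6 × 10^-1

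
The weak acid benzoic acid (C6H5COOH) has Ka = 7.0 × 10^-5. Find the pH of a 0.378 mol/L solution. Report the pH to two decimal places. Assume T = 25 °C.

pH = 2.29

C6H5COOH ⇌ C6H5COO- + H+
From the ICE table, Ka = x²/(0.378 − x) = 7.0 × 10^-5.
Since Ka ≪ C₀, x ≈ √(Ka·C₀) = 5.14 × 10^-3 M.
pH = −log(5.14 × 10^-3) = 2.29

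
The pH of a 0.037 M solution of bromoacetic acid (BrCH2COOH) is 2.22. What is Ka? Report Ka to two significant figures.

Ka = 1.2 × 10^-3

[H+] = 10^(-2.22) = 6.03 × 10^-3 M
At equilibrium [HA] = 0.037 − 6.03 × 10^-3 = 3.10 × 10^-2 M
Ka = [H+][A-]/[HA] = (6.03 × 10^-3)² / 3.10 × 10^-2 = 1.2 × 10^-3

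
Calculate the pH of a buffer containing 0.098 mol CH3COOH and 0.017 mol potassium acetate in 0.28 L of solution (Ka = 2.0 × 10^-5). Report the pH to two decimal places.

pH = 3.94

pKa = −log(2.0 × 10^-5) = 4.699
Henderson–Hasselbalch: pH = pKa + log([CH3COO-]/[CH3COOH]) = 4.699 + log(0.017/0.098)
pH = 4.699 + (-0.761) = 3.94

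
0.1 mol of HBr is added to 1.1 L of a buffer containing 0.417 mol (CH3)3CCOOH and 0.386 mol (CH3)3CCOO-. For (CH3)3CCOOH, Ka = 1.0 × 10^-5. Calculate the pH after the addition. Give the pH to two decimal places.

Added H+ converts (CH3)3CCOO- to (CH3)3CCOOH: (CH3)3CCOOH → 0.517 mol, (CH3)3CCOO- → 0.286 mol.
pKa = −log(1.0 × 10^-5) = 5.000
pH = pKa + log([A⁻]/[HA]) = 5.000 + log(0.286/0.517) = 5.000 -0.257

pH = 4.74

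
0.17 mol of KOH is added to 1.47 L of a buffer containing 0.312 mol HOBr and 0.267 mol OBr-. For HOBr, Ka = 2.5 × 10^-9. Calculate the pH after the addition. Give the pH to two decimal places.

pH = 9.09

After neutralization: n(HOBr) = 0.142 mol, n(OBr-) = 0.437 mol.
pKa = −log(2.5 × 10^-9) = 8.602
pH = pKa + log([A⁻]/[HA]) = 8.602 + log(0.437/0.142) = 8.602 +0.488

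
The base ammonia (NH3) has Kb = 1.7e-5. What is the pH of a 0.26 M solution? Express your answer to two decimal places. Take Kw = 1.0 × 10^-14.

pH = 11.32

NH3 + H2O ⇌ NH4+ + OH-
Kb = [OH-]²/(0.26 − [OH-]) = 1.7 × 10^-5
Neglecting [OH-] in the denominator: [OH-] = √(1.7 × 10^-5 × 0.26) = 2.10 × 10^-3 M
pOH = 2.68, so pH = 14.00 − pOH = 11.32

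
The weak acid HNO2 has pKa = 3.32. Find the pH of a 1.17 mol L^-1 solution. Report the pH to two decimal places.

pH = 1.63

HNO2 ⇌ NO2- + H+
Ka = 10^(−3.32) = 4.79 × 10^-4
From the ICE table, Ka = [H+]²/(1.17 − [H+]) = 4.79 × 10^-4.
Since Ka ≪ C₀, [H+] ≈ √(Ka·C₀) = 2.37 × 10^-2 M.
Check: 2% ionized — well under 5%, approximation valid.
pH = −log[H+] = −log(2.37 × 10^-2) = 1.63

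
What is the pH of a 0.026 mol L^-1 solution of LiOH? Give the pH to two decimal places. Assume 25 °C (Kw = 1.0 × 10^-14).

LiOH is a strong base; [OH-] = 0.026 M.
pOH = -log(0.026) = 1.59
pH = 14.00 - 1.59 = 12.41

pH = 12.41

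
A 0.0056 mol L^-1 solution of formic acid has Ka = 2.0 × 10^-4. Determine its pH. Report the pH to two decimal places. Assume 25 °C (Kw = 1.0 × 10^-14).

pH = 3.02

HCOOH ⇌ HCOO- + H+
Let x = [H+] at equilibrium. Ka = x²/(0.0056 − x).
Here C₀/Ka ≈ 28, so the small-x approximation fails. Use the quadratic:
x = [−0.0002 + √(0.0002² + 4.48e-06)]/2 = 9.63 × 10^-4 M
pH = −log[H+] = −log(9.63 × 10^-4) = 3.02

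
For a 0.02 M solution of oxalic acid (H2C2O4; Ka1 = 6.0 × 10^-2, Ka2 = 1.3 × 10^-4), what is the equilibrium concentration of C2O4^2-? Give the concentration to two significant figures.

First ionization gives [H+] ≈ [HC2O4-] = 1.58 × 10^-2 M.
Second step: Ka2 = [H+][C2O4^2-]/[HC2O4-] ≈ [C2O4^2-] (since [H+] ≈ [HC2O4-]).
So [C2O4^2-] ≈ Ka2.

1.3 × 10^-4 M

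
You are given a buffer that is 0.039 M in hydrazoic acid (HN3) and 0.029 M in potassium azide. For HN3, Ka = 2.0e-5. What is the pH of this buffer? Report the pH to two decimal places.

pKa = −log(2.0 × 10^-5) = 4.699
Using pH = pKa + log([base]/[acid]) with [base]/[acid] = 0.029/0.039:
pH = 4.699 + (-0.129) = 4.57

pH = 4.57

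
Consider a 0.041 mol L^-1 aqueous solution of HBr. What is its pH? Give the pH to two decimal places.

pH = 1.39

HBr is a strong acid and dissociates completely, so [H+] = 0.041 M.
pH = -log(0.041) = 1.39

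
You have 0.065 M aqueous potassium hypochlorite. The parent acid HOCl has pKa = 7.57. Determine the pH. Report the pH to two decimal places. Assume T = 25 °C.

pH = 10.19

OCl- is the conjugate base of the weak acid HOCl.
Ka = 10^(−7.57) = 2.69 × 10^-8
Kb = Kw/Ka = 1.0×10^-14 / 2.69 × 10^-8 = 3.72 × 10^-7
From the ICE table, Kb = x²/(0.065 − x) = 3.72 × 10^-7.
Since Kb ≪ C₀, x ≈ √(Kb·C₀) = 1.55 × 10^-4 M.
(x/C₀ = 0.24% < 5%, so the approximation holds.)
pOH = 3.81, so pH = 14.00 − pOH = 10.19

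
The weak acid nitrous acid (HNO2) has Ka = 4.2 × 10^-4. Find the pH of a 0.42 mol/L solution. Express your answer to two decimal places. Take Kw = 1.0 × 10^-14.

pH = 1.88

HNO2 ⇌ NO2- + H+
From the ICE table, Ka = x²/(0.42 − x) = 4.2 × 10^-4.
Neglecting x in the denominator: x = √(4.2 × 10^-4 × 0.42) = 1.33 × 10^-2 M
pH = −log[H+] = −log(1.33 × 10^-2) = 1.88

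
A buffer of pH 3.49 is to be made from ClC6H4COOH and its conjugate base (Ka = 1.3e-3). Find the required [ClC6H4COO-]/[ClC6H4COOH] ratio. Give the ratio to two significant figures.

pKa = -log(1.3 × 10^-3) = 2.886
pH = pKa + log(r) ⇒ log(r) = 3.49 − 2.886 = +0.604
r = [ClC6H4COO-]/[ClC6H4COOH] = 10^(+0.604) = 4.02

ratio = 4.0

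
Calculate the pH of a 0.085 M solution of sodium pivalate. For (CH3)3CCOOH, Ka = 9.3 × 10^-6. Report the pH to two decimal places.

(CH3)3CCOO- is the conjugate base of the weak acid (CH3)3CCOOH.
Kb = Kw/Ka = 1.0×10^-14 / 9.3 × 10^-6 = 1.08 × 10^-9
Kb = [OH-]²/(0.085 − [OH-]) = 1.08 × 10^-9
Since Kb ≪ C₀, [OH-] ≈ √(Kb·C₀) = 9.58 × 10^-6 M.
Check: 0.011% ionized — well under 5%, approximation valid.
pOH = 5.02, so pH = 14.00 − pOH = 8.98

pH = 8.98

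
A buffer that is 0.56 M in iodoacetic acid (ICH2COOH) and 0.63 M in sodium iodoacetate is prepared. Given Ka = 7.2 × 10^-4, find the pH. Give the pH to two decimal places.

pKa = −log(7.2 × 10^-4) = 3.143
Using pH = pKa + log([base]/[acid]) with [base]/[acid] = 0.63/0.56:
pH = 3.143 + (+0.051) = 3.19

pH = 3.19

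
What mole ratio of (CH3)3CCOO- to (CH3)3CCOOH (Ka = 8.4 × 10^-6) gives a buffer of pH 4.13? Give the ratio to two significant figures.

pKa = -log(8.4 × 10^-6) = 5.076
pH = pKa + log(r) ⇒ log(r) = 4.13 − 5.076 = -0.946
r = [(CH3)3CCOO-]/[(CH3)3CCOOH] = 10^(-0.946) = 0.113

ratio = 0.11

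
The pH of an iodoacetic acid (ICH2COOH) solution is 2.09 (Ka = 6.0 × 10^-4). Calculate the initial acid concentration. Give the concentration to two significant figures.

C₀ = 1.2 × 10^-1 M

[H+] = 10^(-2.09) = 8.13 × 10^-3 M = x
Ka = x²/(C₀ − x) ⇒ C₀ = x + x²/Ka
C₀ = 8.13 × 10^-3 + (8.13 × 10^-3)²/(6.0 × 10^-4) = 1.18 × 10^-1 M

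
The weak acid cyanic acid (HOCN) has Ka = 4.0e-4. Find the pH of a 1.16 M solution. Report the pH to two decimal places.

pH = 1.67

HOCN ⇌ OCN- + H+
Ka = [H+]²/(1.16 − [H+]) = 4.0 × 10^-4
Neglecting [H+] in the denominator: [H+] = √(4.0 × 10^-4 × 1.16) = 2.15 × 10^-2 M
([H+]/C₀ = 1.9% < 5%, so the approximation holds.)
pH = −log[H+] = −log(2.15 × 10^-2) = 1.67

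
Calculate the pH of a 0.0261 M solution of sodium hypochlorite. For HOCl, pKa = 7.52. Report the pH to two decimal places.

OCl- is the conjugate base of the weak acid HOCl.
Ka = 10^(−7.52) = 3.02 × 10^-8
Kb = Kw/Ka = 1.0×10^-14 / 3.02 × 10^-8 = 3.31 × 10^-7
Kb = x²/(0.0261 − x) = 3.31 × 10^-7
Neglecting x in the denominator: x = √(3.31 × 10^-7 × 0.0261) = 9.29 × 10^-5 M
(x/C₀ = 0.36% < 5%, so the approximation holds.)
pOH = 4.03, so pH = 14.00 − pOH = 9.97

pH = 9.97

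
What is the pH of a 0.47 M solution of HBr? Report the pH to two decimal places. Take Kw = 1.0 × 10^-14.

HBr is a strong acid and dissociates completely, so [H+] = 0.47 M.
pH = -log(0.47) = 0.33

pH = 0.33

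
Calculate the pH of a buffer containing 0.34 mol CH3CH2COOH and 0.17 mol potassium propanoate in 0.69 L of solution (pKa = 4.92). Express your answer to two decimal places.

pH = 4.62

Henderson–Hasselbalch: pH = pKa + log([CH3CH2COO-]/[CH3CH2COOH]) = 4.92 + log(0.17/0.34)
pH = 4.92 + (-0.301) = 4.62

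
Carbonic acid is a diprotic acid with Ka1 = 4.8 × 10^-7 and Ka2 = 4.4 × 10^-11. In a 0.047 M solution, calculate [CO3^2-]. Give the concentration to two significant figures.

4.4 × 10^-11 M

First ionization gives [H+] ≈ [HCO3-] = 1.50 × 10^-4 M.
Second step: Ka2 = [H+][CO3^2-]/[HCO3-] ≈ [CO3^2-] (since [H+] ≈ [HCO3-]).
So [CO3^2-] ≈ Ka2.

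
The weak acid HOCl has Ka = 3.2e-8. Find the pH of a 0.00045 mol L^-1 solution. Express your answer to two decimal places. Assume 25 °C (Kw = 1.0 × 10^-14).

HOCl ⇌ OCl- + H+
Ka = [H+]²/(0.00045 − [H+]) = 3.2 × 10^-8
Assume [H+] ≪ 0.00045: [H+] ≈ √(3.2 × 10^-8 × 0.00045) = 3.79 × 10^-6 M
pH = −log(3.79 × 10^-6) = 5.42

pH = 5.42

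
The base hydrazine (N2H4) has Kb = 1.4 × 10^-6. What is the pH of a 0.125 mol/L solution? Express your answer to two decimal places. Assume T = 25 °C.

N2H4 + H2O ⇌ N2H5+ + OH-
Kb = x²/(0.125 − x) = 1.4 × 10^-6
Assume x ≪ 0.125: x ≈ √(1.4 × 10^-6 × 0.125) = 4.18 × 10^-4 M
pOH = 3.38, so pH = 14.00 − pOH = 10.62

pH = 10.62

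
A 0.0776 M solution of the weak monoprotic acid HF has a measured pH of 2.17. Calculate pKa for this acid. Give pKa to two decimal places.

pKa = 3.19

[H+] = 10^(-2.17) = 6.76 × 10^-3 M
At equilibrium [HA] = 0.0776 − 6.76 × 10^-3 = 7.08 × 10^-2 M
Ka = [H+][A-]/[HA] = (6.76 × 10^-3)² / 7.08 × 10^-2 = 6.45 × 10^-4
pKa = -log(6.45 × 10^-4) = 3.19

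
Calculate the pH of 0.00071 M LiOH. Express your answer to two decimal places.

pH = 10.85

LiOH is a strong base; [OH-] = 0.00071 M.
pOH = -log(0.00071) = 3.15
pH = 14.00 - 3.15 = 10.85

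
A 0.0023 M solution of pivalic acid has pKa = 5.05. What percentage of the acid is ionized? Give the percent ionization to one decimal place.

(CH3)3CCOOH ⇌ (CH3)3CCOO- + H+; let x = [H+] at equilibrium.
Ka = 10^(−5.05) = 8.91 × 10^-6
Solve x² + 8.91e-06x − 2.05e-08 = 0 → x = 1.39 × 10^-4 M
% ionization = x/C₀ × 100% = 1.39 × 10^-4/0.0023 × 100% = 6.0%

6.0%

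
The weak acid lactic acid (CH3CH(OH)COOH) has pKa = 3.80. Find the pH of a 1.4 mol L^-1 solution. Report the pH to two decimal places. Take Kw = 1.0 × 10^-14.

CH3CH(OH)COOH ⇌ CH3CH(OH)COO- + H+
Ka = 10^(−3.80) = 1.58 × 10^-4
From the ICE table, Ka = x²/(1.4 − x) = 1.58 × 10^-4.
Neglecting x in the denominator: x = √(1.58 × 10^-4 × 1.4) = 1.49 × 10^-2 M
pH = −log[H+] = −log(1.49 × 10^-2) = 1.83

pH = 1.83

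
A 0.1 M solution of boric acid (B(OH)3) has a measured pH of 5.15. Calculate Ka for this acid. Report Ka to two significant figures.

[H+] = 10^(-5.15) = 7.08 × 10^-6 M
At equilibrium [HA] = 0.1 − 7.08 × 10^-6 = 1.00 × 10^-1 M
Ka = [H+][A-]/[HA] = (7.08 × 10^-6)² / 1.00 × 10^-1 = 5.0 × 10^-10

Ka = 5.0 × 10^-10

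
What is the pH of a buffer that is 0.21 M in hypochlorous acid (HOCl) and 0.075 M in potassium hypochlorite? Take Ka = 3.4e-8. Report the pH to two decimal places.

pKa = −log(3.4 × 10^-8) = 7.469
Henderson–Hasselbalch: pH = pKa + log([OCl-]/[HOCl]) = 7.469 + log(0.075/0.21)
pH = 7.469 + (-0.447) = 7.02

pH = 7.02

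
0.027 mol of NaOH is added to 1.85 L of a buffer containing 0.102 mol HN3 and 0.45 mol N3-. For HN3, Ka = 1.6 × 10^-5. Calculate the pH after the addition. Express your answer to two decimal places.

pH = 5.60

After neutralization: n(HN3) = 0.075 mol, n(N3-) = 0.477 mol.
pKa = −log(1.6 × 10^-5) = 4.796
pH = pKa + log([A⁻]/[HA]) = 4.796 + log(0.477/0.075) = 4.796 +0.803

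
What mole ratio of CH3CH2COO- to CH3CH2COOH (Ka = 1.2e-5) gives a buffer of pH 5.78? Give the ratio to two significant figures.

ratio = 7.2

pKa = -log(1.2 × 10^-5) = 4.921
pH = pKa + log(r) ⇒ log(r) = 5.78 − 4.921 = +0.859
r = [CH3CH2COO-]/[CH3CH2COOH] = 10^(+0.859) = 7.23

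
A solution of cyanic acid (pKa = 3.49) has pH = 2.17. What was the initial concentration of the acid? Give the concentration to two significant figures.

C₀ = 1.5 × 10^-1 M

[H+] = 10^(-2.17) = 6.76 × 10^-3 M = x
Ka = 10^(−3.49) = 3.24 × 10^-4
Ka = x²/(C₀ − x) ⇒ C₀ = x + x²/Ka
C₀ = 6.76 × 10^-3 + (6.76 × 10^-3)²/(3.24 × 10^-4) = 1.48 × 10^-1 M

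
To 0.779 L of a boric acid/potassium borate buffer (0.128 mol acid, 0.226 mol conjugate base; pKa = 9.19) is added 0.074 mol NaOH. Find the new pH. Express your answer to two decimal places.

pH = 9.93

After neutralization: n(B(OH)3) = 0.054 mol, n(B(OH)4-) = 0.3 mol.
pH = pKa + log([A⁻]/[HA]) = 9.19 + log(0.3/0.054) = 9.19 +0.745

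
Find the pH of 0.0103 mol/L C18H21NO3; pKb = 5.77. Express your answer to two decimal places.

C18H21NO3 + H2O ⇌ C18H22NO3+ + OH-
Kb = 10^(−5.77) = 1.70 × 10^-6
Kb = [OH-]²/(0.0103 − [OH-]) = 1.70 × 10^-6
Assume [OH-] ≪ 0.0103: [OH-] ≈ √(1.70 × 10^-6 × 0.0103) = 1.32 × 10^-4 M
Check: 1.3% ionized — well under 5%, approximation valid.
pOH = 3.88, so pH = 14.00 − pOH = 10.12

pH = 10.12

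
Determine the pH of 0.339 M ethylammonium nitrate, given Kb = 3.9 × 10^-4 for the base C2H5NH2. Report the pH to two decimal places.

C2H5NH3+ is the conjugate acid of the weak base C2H5NH2.
Ka = Kw/Kb = 1.0×10^-14 / 3.9 × 10^-4 = 2.56 × 10^-11
Ka = x²/(0.339 − x) = 2.56 × 10^-11
Since Ka ≪ C₀, x ≈ √(Ka·C₀) = 2.95 × 10^-6 M.
Check: 0.00087% ionized — well under 5%, approximation valid.
pH = −log(2.95 × 10^-6) = 5.53

pH = 5.53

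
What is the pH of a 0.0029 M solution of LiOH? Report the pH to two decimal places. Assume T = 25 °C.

LiOH is a strong base; [OH-] = 0.0029 M.
pOH = -log(0.0029) = 2.54
pH = 14.00 - 2.54 = 11.46

pH = 11.46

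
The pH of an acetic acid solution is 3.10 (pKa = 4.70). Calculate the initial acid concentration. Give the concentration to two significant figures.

[H+] = 10^(-3.10) = 7.94 × 10^-4 M = x
Ka = 10^(−4.70) = 2.00 × 10^-5
Ka = x²/(C₀ − x) ⇒ C₀ = x + x²/Ka
C₀ = 7.94 × 10^-4 + (7.94 × 10^-4)²/(2.00 × 10^-5) = 3.23 × 10^-2 M

C₀ = 3.2 × 10^-2 M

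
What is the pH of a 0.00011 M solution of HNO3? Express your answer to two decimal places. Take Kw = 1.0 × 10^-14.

pH = 3.96

HNO3 is a strong acid and dissociates completely, so [H+] = 0.00011 M.
pH = -log(0.00011) = 3.96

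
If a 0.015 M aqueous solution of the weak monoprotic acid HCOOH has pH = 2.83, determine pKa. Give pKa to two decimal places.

[H+] = 10^(-2.83) = 1.48 × 10^-3 M
At equilibrium [HA] = 0.015 − 1.48 × 10^-3 = 1.35 × 10^-2 M
Ka = [H+][A-]/[HA] = (1.48 × 10^-3)² / 1.35 × 10^-2 = 1.62 × 10^-4
pKa = -log(1.62 × 10^-4) = 3.79

pKa = 3.79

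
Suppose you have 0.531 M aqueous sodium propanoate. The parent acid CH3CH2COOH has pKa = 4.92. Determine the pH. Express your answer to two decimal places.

CH3CH2COO- is the conjugate base of the weak acid CH3CH2COOH.
Ka = 10^(−4.92) = 1.20 × 10^-5
Kb = Kw/Ka = 1.0×10^-14 / 1.20 × 10^-5 = 8.33 × 10^-10
From the ICE table, Kb = [OH-]²/(0.531 − [OH-]) = 8.33 × 10^-10.
Assume [OH-] ≪ 0.531: [OH-] ≈ √(8.33 × 10^-10 × 0.531) = 2.10 × 10^-5 M
([OH-]/C₀ = 0.004% < 5%, so the approximation holds.)
pOH = 4.68, so pH = 14.00 − pOH = 9.32

pH = 9.32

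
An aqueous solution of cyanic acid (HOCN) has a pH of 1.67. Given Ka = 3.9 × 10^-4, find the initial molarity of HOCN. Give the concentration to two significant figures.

C₀ = 1.2 M

[H+] = 10^(-1.67) = 2.14 × 10^-2 M = x
Ka = x²/(C₀ − x) ⇒ C₀ = x + x²/Ka
C₀ = 2.14 × 10^-2 + (2.14 × 10^-2)²/(3.9 × 10^-4) = 1.20 M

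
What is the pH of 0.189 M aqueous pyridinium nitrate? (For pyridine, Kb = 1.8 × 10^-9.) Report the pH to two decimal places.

pH = 2.99

C5H5NH+ is the conjugate acid of the weak base C5H5N.
Ka = Kw/Kb = 1.0×10^-14 / 1.8 × 10^-9 = 5.56 × 10^-6
From the ICE table, Ka = [H+]²/(0.189 − [H+]) = 5.56 × 10^-6.
Assume [H+] ≪ 0.189: [H+] ≈ √(5.56 × 10^-6 × 0.189) = 1.03 × 10^-3 M
([H+]/C₀ = 0.54% < 5%, so the approximation holds.)
pH = −log(1.03 × 10^-3) = 2.99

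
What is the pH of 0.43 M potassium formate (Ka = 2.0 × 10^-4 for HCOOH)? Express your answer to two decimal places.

pH = 8.67

HCOO- is the conjugate base of the weak acid HCOOH.
Kb = Kw/Ka = 1.0×10^-14 / 2.0 × 10^-4 = 5.00 × 10^-11
Let x = [OH-] at equilibrium. Kb = x²/(0.43 − x).
Neglecting x in the denominator: x = √(5.00 × 10^-11 × 0.43) = 4.64 × 10^-6 M
(x/C₀ = 0.0011% < 5%, so the approximation holds.)
pOH = 5.33, so pH = 14.00 − pOH = 8.67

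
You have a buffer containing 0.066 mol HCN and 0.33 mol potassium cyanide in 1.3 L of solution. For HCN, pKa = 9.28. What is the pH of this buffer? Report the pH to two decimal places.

pH = 9.98

pH = pKa + log([A⁻]/[HA]) = 9.28 + log(0.33/0.066)
pH = 9.28 + (+0.699) = 9.98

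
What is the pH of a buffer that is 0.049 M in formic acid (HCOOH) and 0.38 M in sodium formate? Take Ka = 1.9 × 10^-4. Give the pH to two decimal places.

pH = 4.61

pKa = −log(1.9 × 10^-4) = 3.721
pH = pKa + log([A⁻]/[HA]) = 3.721 + log(0.38/0.049)
pH = 3.721 + (+0.890) = 4.61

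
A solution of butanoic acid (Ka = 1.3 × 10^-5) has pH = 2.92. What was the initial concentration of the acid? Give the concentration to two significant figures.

C₀ = 1.1 × 10^-1 M

[H+] = 10^(-2.92) = 1.20 × 10^-3 M = x
Ka = x²/(C₀ − x) ⇒ C₀ = x + x²/Ka
C₀ = 1.20 × 10^-3 + (1.20 × 10^-3)²/(1.3 × 10^-5) = 1.12 × 10^-1 M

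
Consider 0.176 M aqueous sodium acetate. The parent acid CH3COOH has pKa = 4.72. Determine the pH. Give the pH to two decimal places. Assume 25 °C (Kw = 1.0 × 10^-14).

CH3COO- is the conjugate base of the weak acid CH3COOH.
Ka = 10^(−4.72) = 1.91 × 10^-5
Kb = Kw/Ka = 1.0×10^-14 / 1.91 × 10^-5 = 5.24 × 10^-10
Kb = [OH-]²/(0.176 − [OH-]) = 5.24 × 10^-10
Assume [OH-] ≪ 0.176: [OH-] ≈ √(5.24 × 10^-10 × 0.176) = 9.60 × 10^-6 M
Check: 0.0055% ionized — well under 5%, approximation valid.
pOH = 5.02, so pH = 14.00 − pOH = 8.98

pH = 8.98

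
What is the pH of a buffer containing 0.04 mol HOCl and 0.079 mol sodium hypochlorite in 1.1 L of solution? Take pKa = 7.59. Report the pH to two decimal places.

pH = 7.89

Using pH = pKa + log([base]/[acid]) with [base]/[acid] = 0.079/0.04:
pH = 7.59 + (+0.296) = 7.89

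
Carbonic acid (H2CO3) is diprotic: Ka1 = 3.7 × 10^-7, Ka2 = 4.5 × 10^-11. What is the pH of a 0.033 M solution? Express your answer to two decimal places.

Ka1 ≫ Ka2, so treat the first dissociation as the only significant source of H+.
Ka1 = x²/(0.033 − x) = 3.7 × 10^-7
x ≈ √(3.7 × 10^-7 × 0.033) = 1.10 × 10^-4 M
pH = −log(1.10 × 10^-4) = 3.96

pH = 3.96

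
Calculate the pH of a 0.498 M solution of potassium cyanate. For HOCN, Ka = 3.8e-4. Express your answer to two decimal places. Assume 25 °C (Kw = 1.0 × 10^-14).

OCN- is the conjugate base of the weak acid HOCN.
Kb = Kw/Ka = 1.0×10^-14 / 3.8 × 10^-4 = 2.63 × 10^-11
Kb = x²/(0.498 − x) = 2.63 × 10^-11
Neglecting x in the denominator: x = √(2.63 × 10^-11 × 0.498) = 3.62 × 10^-6 M
(x/C₀ = 0.00073% < 5%, so the approximation holds.)
pOH = −log(3.62 × 10^-6) = 5.44; pH = 14.00 − 5.44 = 8.56

pH = 8.56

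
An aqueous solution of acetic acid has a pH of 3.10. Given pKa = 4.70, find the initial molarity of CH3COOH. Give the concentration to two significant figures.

[H+] = 10^(-3.10) = 7.94 × 10^-4 M = x
Ka = 10^(−4.70) = 2.00 × 10^-5
Ka = x²/(C₀ − x) ⇒ C₀ = x + x²/Ka
C₀ = 7.94 × 10^-4 + (7.94 × 10^-4)²/(2.00 × 10^-5) = 3.23 × 10^-2 M

C₀ = 3.2 × 10^-2 M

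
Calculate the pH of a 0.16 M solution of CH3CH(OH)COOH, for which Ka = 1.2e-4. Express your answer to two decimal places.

pH = 2.36

CH3CH(OH)COOH ⇌ CH3CH(OH)COO- + H+
From the ICE table, Ka = [H+]²/(0.16 − [H+]) = 1.2 × 10^-4.
Since Ka ≪ C₀, [H+] ≈ √(Ka·C₀) = 4.38 × 10^-3 M.
Check: 2.7% ionized — well under 5%, approximation valid.
pH = −log[H+] = −log(4.38 × 10^-3) = 2.36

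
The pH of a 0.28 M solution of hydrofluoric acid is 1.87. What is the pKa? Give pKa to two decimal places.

[H+] = 10^(-1.87) = 1.35 × 10^-2 M
At equilibrium [HA] = 0.28 − 1.35 × 10^-2 = 2.67 × 10^-1 M
Ka = [H+][A-]/[HA] = (1.35 × 10^-2)² / 2.67 × 10^-1 = 6.83 × 10^-4
pKa = -log(6.83 × 10^-4) = 3.17

pKa = 3.17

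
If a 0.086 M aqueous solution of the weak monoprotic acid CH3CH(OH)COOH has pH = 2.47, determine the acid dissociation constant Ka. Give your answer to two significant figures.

[H+] = 10^(-2.47) = 3.39 × 10^-3 M
At equilibrium [HA] = 0.086 − 3.39 × 10^-3 = 8.26 × 10^-2 M
Ka = [H+][A-]/[HA] = (3.39 × 10^-3)² / 8.26 × 10^-2 = 1.4 × 10^-4

Ka = 1.4 × 10^-4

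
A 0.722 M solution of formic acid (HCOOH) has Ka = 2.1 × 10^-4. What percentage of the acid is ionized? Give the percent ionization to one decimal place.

1.7%

HCOOH ⇌ HCOO- + H+; let x = [H+] at equilibrium.
x ≈ √(Ka·C₀) = √(2.1 × 10^-4 × 0.722) = 1.23 × 10^-2 M
% ionization = x/C₀ × 100% = 1.23 × 10^-2/0.722 × 100% = 1.7%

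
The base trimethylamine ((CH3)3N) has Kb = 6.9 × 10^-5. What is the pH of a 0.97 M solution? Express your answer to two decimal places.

pH = 11.91

(CH3)3N + H2O ⇌ (CH3)3NH+ + OH-
From the ICE table, Kb = [OH-]²/(0.97 − [OH-]) = 6.9 × 10^-5.
Neglecting [OH-] in the denominator: [OH-] = √(6.9 × 10^-5 × 0.97) = 8.18 × 10^-3 M
pOH = −log(8.18 × 10^-3) = 2.09; pH = 14.00 − 2.09 = 11.91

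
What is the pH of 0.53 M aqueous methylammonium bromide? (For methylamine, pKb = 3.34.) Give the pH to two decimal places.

CH3NH3+ is the conjugate acid of the weak base CH3NH2.
Kb = 10^(−3.34) = 4.57 × 10^-4
Ka = Kw/Kb = 1.0×10^-14 / 4.57 × 10^-4 = 2.19 × 10^-11
From the ICE table, Ka = [H+]²/(0.53 − [H+]) = 2.19 × 10^-11.
Assume [H+] ≪ 0.53: [H+] ≈ √(2.19 × 10^-11 × 0.53) = 3.41 × 10^-6 M
([H+]/C₀ = 0.00064% < 5%, so the approximation holds.)
pH = −log(3.41 × 10^-6) = 5.47

pH = 5.47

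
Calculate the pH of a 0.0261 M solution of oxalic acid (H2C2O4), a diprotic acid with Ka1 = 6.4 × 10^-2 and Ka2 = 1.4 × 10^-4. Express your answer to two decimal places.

Ka1 ≫ Ka2, so treat the first dissociation as the only significant source of H+.
Ka1 = x²/(0.0261 − x) = 6.4 × 10^-2
Solving the quadratic: x = (−Ka1 + √(Ka1² + 4·Ka1·C₀))/2 = 1.99 × 10^-2 M
pH = −log(1.99 × 10^-2) = 1.70

pH = 1.70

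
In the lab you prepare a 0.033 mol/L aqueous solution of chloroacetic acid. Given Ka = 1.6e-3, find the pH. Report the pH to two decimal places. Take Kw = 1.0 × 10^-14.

ClCH2COOH ⇌ ClCH2COO- + H+
Let x = [H+] at equilibrium. Ka = x²/(0.033 − x).
The 5% rule fails; solving x² + Ka·x − Ka·C₀ = 0 exactly:
x = (−Ka + √(Ka² + 4·Ka·C₀))/2 = 6.51 × 10^-3 M
pH = −log[H+] = −log(6.51 × 10^-3) = 2.19

pH = 2.19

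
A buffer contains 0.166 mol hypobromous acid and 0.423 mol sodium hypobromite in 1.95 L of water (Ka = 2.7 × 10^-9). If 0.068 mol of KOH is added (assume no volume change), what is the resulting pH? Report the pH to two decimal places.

pH = 9.27

After neutralization: n(HOBr) = 0.098 mol, n(OBr-) = 0.491 mol.
pKa = −log(2.7 × 10^-9) = 8.569
pH = pKa + log(n_OBr-/n_HOBr) = 8.569 + log(0.491/0.098) = 8.569 + (+0.700)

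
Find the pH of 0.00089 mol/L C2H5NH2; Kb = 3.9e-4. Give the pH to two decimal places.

C2H5NH2 + H2O ⇌ C2H5NH3+ + OH-
Kb = [OH-]²/(0.00089 − [OH-]) = 3.9 × 10^-4
[OH-] is not negligible relative to C₀; solve [OH-]² + 0.00039·[OH-] − 3.47e-07 = 0.
[OH-] = [−0.00039 + √(0.00039² + 1.39e-06)]/2 = 4.26 × 10^-4 M
pOH = −log(4.26 × 10^-4) = 3.37; pH = 14.00 − 3.37 = 10.63

pH = 10.63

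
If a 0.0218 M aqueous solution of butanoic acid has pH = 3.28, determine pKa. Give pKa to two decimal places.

[H+] = 10^(-3.28) = 5.25 × 10^-4 M
At equilibrium [HA] = 0.0218 − 5.25 × 10^-4 = 2.13 × 10^-2 M
Ka = [H+][A-]/[HA] = (5.25 × 10^-4)² / 2.13 × 10^-2 = 1.29 × 10^-5
pKa = -log(1.29 × 10^-5) = 4.89

pKa = 4.89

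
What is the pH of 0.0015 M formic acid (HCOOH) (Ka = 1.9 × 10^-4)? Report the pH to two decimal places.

pH = 3.35

HCOOH ⇌ HCOO- + H+
From the ICE table, Ka = x²/(0.0015 − x) = 1.9 × 10^-4.
x is not negligible relative to C₀; solve x² + 0.00019·x − 2.85e-07 = 0.
x = (−Ka + √(Ka² + 4·Ka·C₀))/2 = 4.47 × 10^-4 M
pH = −log(4.47 × 10^-4) = 3.35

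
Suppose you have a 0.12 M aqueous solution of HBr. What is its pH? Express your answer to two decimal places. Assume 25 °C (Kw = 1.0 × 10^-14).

HBr is a strong acid and dissociates completely, so [H+] = 0.12 M.
pH = -log(0.12) = 0.92

pH = 0.92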